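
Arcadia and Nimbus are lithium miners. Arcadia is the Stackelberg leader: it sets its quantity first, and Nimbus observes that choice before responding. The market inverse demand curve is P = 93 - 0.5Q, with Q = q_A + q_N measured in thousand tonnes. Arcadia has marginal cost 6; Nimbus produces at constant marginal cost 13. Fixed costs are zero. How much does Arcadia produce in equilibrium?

94

The follower Nimbus best-responds to any q_A: π_N = (93 - 0.5Q)q_N - 13q_N.
Setting the follower's marginal profit to zero, 80 - (1/2)q_A - q_N = 0, i.e. q_N = (80 - (1/2)q_A).
The leader anticipates this reaction. Substituting into P = 93 - 0.5Q gives P = 53 - (1/4)q_A, so π_A = (53 - (1/4)q_A)q_A - 6q_A.
The leader's first-order condition 47 - (1/2)q_A = 0 yields q_A = 94.
Then q_N = (80 - (1/2)·94) = 33.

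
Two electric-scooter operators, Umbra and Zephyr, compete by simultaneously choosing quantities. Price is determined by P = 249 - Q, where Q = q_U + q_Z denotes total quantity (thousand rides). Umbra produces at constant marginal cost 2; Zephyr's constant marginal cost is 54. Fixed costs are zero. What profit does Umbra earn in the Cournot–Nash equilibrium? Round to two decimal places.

Umbra's profit: π_U = (249 - Q)q_U - (2q_U). Setting ∂π_U/∂q_U = 0: 247 - 2q_U - (q_Z) = 0.
Zephyr's first-order condition: 195 - 2q_Z - (q_U) = 0.
So q_U = (247 - q_Z)/2 and q_Z = (195 - q_U)/2.
Substituting one into the other gives q_U = 299/3 and q_Z = 143/3.
Price P = 249 - 442/3 = 305/3.
Umbra's profit: (305/3 - 2)·(299/3) = 9933.4444.

9933.44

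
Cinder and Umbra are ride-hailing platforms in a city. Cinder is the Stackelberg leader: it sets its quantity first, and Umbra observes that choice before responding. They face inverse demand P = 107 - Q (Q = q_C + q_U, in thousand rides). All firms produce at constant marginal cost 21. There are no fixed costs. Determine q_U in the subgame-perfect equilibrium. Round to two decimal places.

21.50

The follower Umbra best-responds to any q_C: π_U = (107 - Q)q_U - 21q_U.
Setting the follower's marginal profit to zero, 86 - q_C - 2q_U = 0, i.e. q_U = (86 - q_C)/2.
Cinder substitutes q_U(q_C) into its own profit: π_C = q_C(107 - q_C - (86 - q_C)/2) - 21q_C = (64 - (1/2)q_C)q_C - 21q_C.
Maximising: ∂π_C/∂q_C = 43 - q_C = 0, giving q_C = 43.
Then q_U = (86 - 43)/2 = 43/2.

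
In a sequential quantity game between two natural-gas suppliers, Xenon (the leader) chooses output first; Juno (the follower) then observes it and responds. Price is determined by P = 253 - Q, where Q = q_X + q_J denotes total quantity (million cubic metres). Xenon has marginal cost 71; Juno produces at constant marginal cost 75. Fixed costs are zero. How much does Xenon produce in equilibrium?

Solve by backward induction. Given q_X, the follower Juno maximises π_J = (253 - q_X - q_J)q_J - 75q_J.
Setting the follower's marginal profit to zero, 178 - q_X - 2q_J = 0, i.e. q_J = (178 - q_X)/2.
The leader anticipates this reaction. Substituting into P = 253 - Q gives P = 164 - (1/2)q_X, so π_X = (164 - (1/2)q_X)q_X - 71q_X.
The leader's first-order condition 93 - q_X = 0 yields q_X = 93.
Then q_J = (178 - 93)/2 = 85/2.

93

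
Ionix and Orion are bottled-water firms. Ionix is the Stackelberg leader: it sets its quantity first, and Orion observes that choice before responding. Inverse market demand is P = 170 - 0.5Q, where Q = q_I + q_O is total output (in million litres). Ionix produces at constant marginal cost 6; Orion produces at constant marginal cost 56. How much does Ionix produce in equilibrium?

Solve by backward induction. Given q_I, the follower Orion maximises π_O = (170 - (1/2)q_I - (1/2)q_O)q_O - 56q_O.
Follower FOC: 114 - (1/2)q_I - q_O = 0, so q_O(q_I) = (114 - (1/2)q_I).
Ionix substitutes q_O(q_I) into its own profit: π_I = q_I(170 - (1/2)q_I - (114 - (1/2)q_I)/2) - 6q_I = (113 - (1/4)q_I)q_I - 6q_I.
Leader FOC: 107 - (1/2)q_I = 0, so q_I = 214.
Then q_O = (114 - (1/2)·214) = 7.

214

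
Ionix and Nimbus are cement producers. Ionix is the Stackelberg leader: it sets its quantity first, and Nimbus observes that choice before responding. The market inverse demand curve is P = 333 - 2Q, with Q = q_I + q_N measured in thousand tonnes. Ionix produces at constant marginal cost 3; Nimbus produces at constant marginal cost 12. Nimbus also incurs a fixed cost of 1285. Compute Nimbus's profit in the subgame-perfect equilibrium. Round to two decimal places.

The follower Nimbus best-responds to any q_I: π_N = (333 - 2Q)q_N - 12q_N.
Setting the follower's marginal profit to zero, 321 - 2q_I - 4q_N = 0, i.e. q_N = (321 - 2q_I)/4.
The leader anticipates this reaction. Substituting into P = 333 - 2Q gives P = 345/2 - q_I, so π_I = (345/2 - q_I)q_I - 3q_I.
The leader's first-order condition 339/2 - 2q_I = 0 yields q_I = 339/4.
Then q_N = (321 - 2·(339/4))/4 = 303/8.
Price P = 333 - 2·(981/8) = 351/4.
Nimbus's profit: (351/4 - 12)·(303/8) - 1285 = 1584.0313.

1584.03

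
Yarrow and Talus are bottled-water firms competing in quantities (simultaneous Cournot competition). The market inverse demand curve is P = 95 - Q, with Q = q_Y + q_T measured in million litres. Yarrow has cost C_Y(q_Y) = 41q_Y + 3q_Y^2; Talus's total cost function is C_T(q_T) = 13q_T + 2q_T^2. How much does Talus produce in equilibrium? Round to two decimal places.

Yarrow's profit: π_Y = (95 - Q)q_Y - (41q_Y + 3q_Y²). Setting ∂π_Y/∂q_Y = 0: 54 - 8q_Y - (q_T) = 0.
Talus's profit: π_T = (95 - Q)q_T - (13q_T + 2q_T²). Setting ∂π_T/∂q_T = 0: 82 - 6q_T - (q_Y) = 0.
Best responses: q_Y = (54 - q_T)/8, q_T = (82 - q_Y)/6.
Substituting one into the other gives q_Y = 242/47 and q_T = 602/47.

12.81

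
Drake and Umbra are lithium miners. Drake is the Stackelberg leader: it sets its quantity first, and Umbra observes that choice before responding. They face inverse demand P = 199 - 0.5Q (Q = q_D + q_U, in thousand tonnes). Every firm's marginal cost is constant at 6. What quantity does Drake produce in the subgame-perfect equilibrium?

193

Solve by backward induction. Given q_D, the follower Umbra maximises π_U = (199 - (1/2)q_D - (1/2)q_U)q_U - 6q_U.
Follower FOC: 193 - (1/2)q_D - q_U = 0, so q_U(q_D) = (193 - (1/2)q_D).
Drake substitutes q_U(q_D) into its own profit: π_D = q_D(199 - (1/2)q_D - (193 - (1/2)q_D)/2) - 6q_D = (205/2 - (1/4)q_D)q_D - 6q_D.
Leader FOC: 193/2 - (1/2)q_D = 0, so q_D = 193.
Then q_U = (193 - (1/2)·193) = 193/2.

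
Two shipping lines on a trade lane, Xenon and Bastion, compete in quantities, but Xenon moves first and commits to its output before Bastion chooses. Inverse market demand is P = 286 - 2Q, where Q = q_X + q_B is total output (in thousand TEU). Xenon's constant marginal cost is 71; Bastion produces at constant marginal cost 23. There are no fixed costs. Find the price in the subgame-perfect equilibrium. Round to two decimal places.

The follower Bastion best-responds to any q_X: π_B = (286 - 2Q)q_B - 23q_B.
Follower FOC: 263 - 2q_X - 4q_B = 0, so q_B(q_X) = (263 - 2q_X)/4.
The leader anticipates this reaction. Substituting into P = 286 - 2Q gives P = 309/2 - q_X, so π_X = (309/2 - q_X)q_X - 71q_X.
The leader's first-order condition 167/2 - 2q_X = 0 yields q_X = 167/4.
Then q_B = (263 - 2·(167/4))/4 = 359/8.
Total output Q = 693/8, so price P = 286 - 2·(693/8) = 451/4.

112.75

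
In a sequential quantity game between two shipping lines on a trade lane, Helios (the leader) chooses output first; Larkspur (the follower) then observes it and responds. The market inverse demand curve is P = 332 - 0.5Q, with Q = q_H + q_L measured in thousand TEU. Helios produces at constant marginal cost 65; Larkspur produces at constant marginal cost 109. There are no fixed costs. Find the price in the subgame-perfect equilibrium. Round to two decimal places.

142.75

The follower Larkspur best-responds to any q_H: π_L = (332 - 0.5Q)q_L - 109q_L.
Follower FOC: 223 - (1/2)q_H - q_L = 0, so q_L(q_H) = (223 - (1/2)q_H).
Helios substitutes q_L(q_H) into its own profit: π_H = q_H(332 - (1/2)q_H - (223 - (1/2)q_H)/2) - 65q_H = (441/2 - (1/4)q_H)q_H - 65q_H.
Leader FOC: 311/2 - (1/2)q_H = 0, so q_H = 311.
Then q_L = (223 - (1/2)·311) = 135/2.
Total output Q = 757/2, so price P = 332 - (1/2)·(757/2) = 571/4.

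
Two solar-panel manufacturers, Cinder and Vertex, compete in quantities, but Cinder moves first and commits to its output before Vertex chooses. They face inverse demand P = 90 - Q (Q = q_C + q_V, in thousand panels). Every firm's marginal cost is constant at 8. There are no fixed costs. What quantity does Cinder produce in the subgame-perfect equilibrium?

41

Solve by backward induction. Given q_C, the follower Vertex maximises π_V = (90 - q_C - q_V)q_V - 8q_V.
Setting the follower's marginal profit to zero, 82 - q_C - 2q_V = 0, i.e. q_V = (82 - q_C)/2.
Cinder substitutes q_V(q_C) into its own profit: π_C = q_C(90 - q_C - (82 - q_C)/2) - 8q_C = (49 - (1/2)q_C)q_C - 8q_C.
Leader FOC: 41 - q_C = 0, so q_C = 41.
Then q_V = (82 - 41)/2 = 41/2.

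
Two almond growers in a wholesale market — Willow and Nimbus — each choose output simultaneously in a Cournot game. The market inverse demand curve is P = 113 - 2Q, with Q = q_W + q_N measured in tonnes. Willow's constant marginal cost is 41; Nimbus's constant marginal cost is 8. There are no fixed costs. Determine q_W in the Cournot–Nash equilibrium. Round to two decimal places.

Willow's profit: π_W = (113 - 2Q)q_W - (41q_W). Setting ∂π_W/∂q_W = 0: 72 - 4q_W - 2(q_N) = 0.
Nimbus's profit: π_N = (113 - 2Q)q_N - (8q_N). Setting ∂π_N/∂q_N = 0: 105 - 4q_N - 2(q_W) = 0.
Rearranging gives the reaction functions q_W = (72 - 2q_N)/4 and q_N = (105 - 2q_W)/4.
Solving the pair: q_W = 13/2, q_N = 23.

6.50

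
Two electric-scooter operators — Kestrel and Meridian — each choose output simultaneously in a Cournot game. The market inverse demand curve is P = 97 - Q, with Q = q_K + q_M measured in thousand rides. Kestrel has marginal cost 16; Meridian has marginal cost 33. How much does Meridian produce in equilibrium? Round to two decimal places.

15.67

Kestrel's profit: π_K = (97 - Q)q_K - (16q_K). Setting ∂π_K/∂q_K = 0: 81 - 2q_K - (q_M) = 0.
Meridian's profit: π_M = (97 - Q)q_M - (33q_M). Setting ∂π_M/∂q_M = 0: 64 - 2q_M - (q_K) = 0.
Best responses: q_K = (81 - q_M)/2, q_M = (64 - q_K)/2.
Substituting one into the other gives q_K = 98/3 and q_M = 47/3.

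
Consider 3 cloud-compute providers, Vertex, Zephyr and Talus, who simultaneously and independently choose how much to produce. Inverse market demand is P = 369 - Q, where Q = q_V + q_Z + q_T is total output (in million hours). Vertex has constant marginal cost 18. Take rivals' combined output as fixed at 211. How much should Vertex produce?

With rivals' combined output fixed at 211, Vertex's profit is π_V = (369 - 211 - q_V)q_V - (18q_V) = (158 - q_V)q_V - (18q_V).
∂π_V/∂q_V = 140 - 2q_V = 0, so q_V = 70.

70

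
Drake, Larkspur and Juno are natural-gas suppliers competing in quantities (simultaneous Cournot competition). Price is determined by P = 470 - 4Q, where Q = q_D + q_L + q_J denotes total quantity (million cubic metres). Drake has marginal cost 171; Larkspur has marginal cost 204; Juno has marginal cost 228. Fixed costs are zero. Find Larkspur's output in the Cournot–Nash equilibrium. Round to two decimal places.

16.06

Drake's profit: π_D = (470 - 4Q)q_D - (171q_D). Setting ∂π_D/∂q_D = 0: 299 - 8q_D - 4(q_L + q_J) = 0.
Larkspur's profit: π_L = (470 - 4Q)q_L - (204q_L). Setting ∂π_L/∂q_L = 0: 266 - 8q_L - 4(q_D + q_J) = 0.
Juno's first-order condition: 242 - 8q_J - 4(q_D + q_L) = 0.
Summing all 3 equations gives 807 − 16Q = 0, hence Q = 807/16.
Back-substituting: q_D = (299 − 807/4)/4 = 389/16, q_L = (266 − 807/4)/4 = 257/16, q_J = (242 − 807/4)/4 = 161/16.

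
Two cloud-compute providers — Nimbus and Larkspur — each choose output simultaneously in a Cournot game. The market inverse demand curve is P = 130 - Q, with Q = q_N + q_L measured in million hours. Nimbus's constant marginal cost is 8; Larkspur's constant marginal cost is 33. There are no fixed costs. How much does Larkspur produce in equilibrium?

24

Nimbus's profit: π_N = (130 - Q)q_N - (8q_N). Setting ∂π_N/∂q_N = 0: 122 - 2q_N - (q_L) = 0.
Larkspur's profit: π_L = (130 - Q)q_L - (33q_L). Setting ∂π_L/∂q_L = 0: 97 - 2q_L - (q_N) = 0.
Best responses: q_N = (122 - q_L)/2, q_L = (97 - q_N)/2.
Solving the pair: q_N = 49, q_L = 24.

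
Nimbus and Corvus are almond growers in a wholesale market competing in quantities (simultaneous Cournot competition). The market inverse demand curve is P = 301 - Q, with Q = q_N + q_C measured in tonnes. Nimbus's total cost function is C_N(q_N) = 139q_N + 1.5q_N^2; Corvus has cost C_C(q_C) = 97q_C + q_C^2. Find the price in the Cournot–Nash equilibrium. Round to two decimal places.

Nimbus's profit: π_N = (301 - Q)q_N - (139q_N + (3/2)q_N²). Setting ∂π_N/∂q_N = 0: 162 - 5q_N - (q_C) = 0.
Corvus's first-order condition: 204 - 4q_C - (q_N) = 0.
Best responses: q_N = (162 - q_C)/5, q_C = (204 - q_N)/4.
Solving the pair: q_N = 444/19, q_C = 858/19.
Total output Q = 1302/19, so price P = 301 - 1302/19 = 232.4737.

232.47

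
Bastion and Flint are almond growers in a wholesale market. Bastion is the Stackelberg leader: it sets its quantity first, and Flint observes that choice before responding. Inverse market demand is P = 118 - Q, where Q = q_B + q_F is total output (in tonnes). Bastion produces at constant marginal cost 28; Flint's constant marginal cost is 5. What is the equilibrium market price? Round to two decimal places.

The follower Flint best-responds to any q_B: π_F = (118 - Q)q_F - 5q_F.
∂π_F/∂q_F = 113 - q_B - 2q_F = 0 gives the reaction function q_F = (113 - q_B)/2.
Bastion substitutes q_F(q_B) into its own profit: π_B = q_B(118 - q_B - (113 - q_B)/2) - 28q_B = (123/2 - (1/2)q_B)q_B - 28q_B.
Maximising: ∂π_B/∂q_B = 67/2 - q_B = 0, giving q_B = 67/2.
Then q_F = (113 - 67/2)/2 = 159/4.
Total output Q = 293/4, so price P = 118 - 293/4 = 179/4.

44.75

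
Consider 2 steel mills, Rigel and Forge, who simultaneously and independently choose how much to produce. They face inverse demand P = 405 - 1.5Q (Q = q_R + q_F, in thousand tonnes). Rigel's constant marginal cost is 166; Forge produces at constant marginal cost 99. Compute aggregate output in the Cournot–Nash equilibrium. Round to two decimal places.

121.11

Rigel's profit: π_R = (405 - 1.5Q)q_R - (166q_R). Setting ∂π_R/∂q_R = 0: 239 - 3q_R - (3/2)(q_F) = 0.
Forge's first-order condition: 306 - 3q_F - (3/2)(q_R) = 0.
Best responses: q_R = (239 - (3/2)q_F)/3, q_F = (306 - (3/2)q_R)/3.
Solving the pair: q_R = 344/9, q_F = 746/9.
Total output Q = 344/9 + 746/9 = 1090/9.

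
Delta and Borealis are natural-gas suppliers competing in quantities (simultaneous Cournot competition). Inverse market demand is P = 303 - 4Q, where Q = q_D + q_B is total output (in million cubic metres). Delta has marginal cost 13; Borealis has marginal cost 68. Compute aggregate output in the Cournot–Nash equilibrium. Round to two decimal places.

43.75

Delta's profit: π_D = (303 - 4Q)q_D - (13q_D). Setting ∂π_D/∂q_D = 0: 290 - 8q_D - 4(q_B) = 0.
Borealis's first-order condition: 235 - 8q_B - 4(q_D) = 0.
Rearranging gives the reaction functions q_D = (290 - 4q_B)/8 and q_B = (235 - 4q_D)/8.
Substituting one into the other gives q_D = 115/4 and q_B = 15.
Total output Q = 115/4 + 15 = 175/4.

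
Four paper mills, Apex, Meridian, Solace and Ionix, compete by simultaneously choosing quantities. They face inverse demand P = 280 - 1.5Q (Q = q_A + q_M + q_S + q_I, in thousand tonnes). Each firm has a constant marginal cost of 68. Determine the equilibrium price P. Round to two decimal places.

110.40

A representative firm's profit is π_i = q_i(280 - 1.5Q) - 68q_i.
First-order condition (treating rivals' output as given): 212 - 3q_i - (3/2)·Σ_{j≠i} q_j = 0.
With identical firms every q_j equals q_i, so Σ_{j≠i} q_j = 3q_i and 212 = (15/2)q_i, giving q_i = 424/15.
Total output Q = 1696/15, so price P = 280 - (3/2)·(1696/15) = 552/5.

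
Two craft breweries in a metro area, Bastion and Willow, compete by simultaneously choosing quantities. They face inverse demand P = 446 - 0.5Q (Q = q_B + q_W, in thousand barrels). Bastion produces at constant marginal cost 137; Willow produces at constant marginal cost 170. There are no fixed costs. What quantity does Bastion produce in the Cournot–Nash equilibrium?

Bastion's profit: π_B = (446 - 0.5Q)q_B - (137q_B). Setting ∂π_B/∂q_B = 0: 309 - q_B - (1/2)(q_W) = 0.
Willow's first-order condition: 276 - q_W - (1/2)(q_B) = 0.
So q_B = (309 - (1/2)q_W) and q_W = (276 - (1/2)q_B).
Substituting one into the other gives q_B = 228 and q_W = 162.

228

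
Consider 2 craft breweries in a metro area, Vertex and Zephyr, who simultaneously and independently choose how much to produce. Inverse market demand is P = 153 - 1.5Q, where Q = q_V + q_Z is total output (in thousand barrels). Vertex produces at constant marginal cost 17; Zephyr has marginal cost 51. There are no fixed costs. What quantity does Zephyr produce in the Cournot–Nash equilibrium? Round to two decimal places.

Vertex's profit: π_V = (153 - 1.5Q)q_V - (17q_V). Setting ∂π_V/∂q_V = 0: 136 - 3q_V - (3/2)(q_Z) = 0.
Zephyr's profit: π_Z = (153 - 1.5Q)q_Z - (51q_Z). Setting ∂π_Z/∂q_Z = 0: 102 - 3q_Z - (3/2)(q_V) = 0.
Best responses: q_V = (136 - (3/2)q_Z)/3, q_Z = (102 - (3/2)q_V)/3.
Solving the pair: q_V = 340/9, q_Z = 136/9.

15.11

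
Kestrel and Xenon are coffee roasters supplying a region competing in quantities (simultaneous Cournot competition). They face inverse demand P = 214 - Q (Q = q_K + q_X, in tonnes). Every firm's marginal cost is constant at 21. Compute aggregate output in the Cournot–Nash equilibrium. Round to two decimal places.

A representative firm's profit is π_i = q_i(214 - Q) - 21q_i.
Setting ∂π_i/∂q_i = 0 with rivals' quantities fixed: 193 - 2q_i - q_j = 0.
With identical firms every q_j equals q_i, so q_j = q_i and 193 = 3q_i, giving q_i = 193/3.
Total output Q = 193/3 + 193/3 = 386/3.

128.67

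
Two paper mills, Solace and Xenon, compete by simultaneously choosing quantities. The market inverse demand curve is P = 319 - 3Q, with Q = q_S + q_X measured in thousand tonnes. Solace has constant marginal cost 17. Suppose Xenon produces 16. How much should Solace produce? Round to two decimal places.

With the rival's output fixed at 16, Solace's profit is π_S = (319 - 3·16 - 3q_S)q_S - (17q_S) = (271 - 3q_S)q_S - (17q_S).
∂π_S/∂q_S = 254 - 6q_S = 0, so q_S = 127/3.

42.33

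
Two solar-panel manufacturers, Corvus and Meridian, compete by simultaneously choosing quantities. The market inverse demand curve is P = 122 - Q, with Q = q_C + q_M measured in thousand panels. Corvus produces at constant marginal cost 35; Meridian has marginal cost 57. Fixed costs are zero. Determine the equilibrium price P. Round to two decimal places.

71.33

Corvus's profit: π_C = (122 - Q)q_C - (35q_C). Setting ∂π_C/∂q_C = 0: 87 - 2q_C - (q_M) = 0.
Meridian's profit: π_M = (122 - Q)q_M - (57q_M). Setting ∂π_M/∂q_M = 0: 65 - 2q_M - (q_C) = 0.
Best responses: q_C = (87 - q_M)/2, q_M = (65 - q_C)/2.
Substituting one into the other gives q_C = 109/3 and q_M = 43/3.
Total output Q = 152/3, so price P = 122 - 152/3 = 214/3.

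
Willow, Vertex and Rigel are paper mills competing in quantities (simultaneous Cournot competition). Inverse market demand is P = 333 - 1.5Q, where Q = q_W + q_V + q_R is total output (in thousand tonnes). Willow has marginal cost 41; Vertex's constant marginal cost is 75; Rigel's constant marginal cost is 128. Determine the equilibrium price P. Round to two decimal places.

144.25

Willow's profit: π_W = (333 - 1.5Q)q_W - (41q_W). Setting ∂π_W/∂q_W = 0: 292 - 3q_W - (3/2)(q_V + q_R) = 0.
Vertex's first-order condition: 258 - 3q_V - (3/2)(q_W + q_R) = 0.
Rigel's profit: π_R = (333 - 1.5Q)q_R - (128q_R). Setting ∂π_R/∂q_R = 0: 205 - 3q_R - (3/2)(q_W + q_V) = 0.
Adding the 3 conditions: 755 − 3Q − 3Q = 0, i.e. Q = 755/6.
Back-substituting: q_W = (292 − 755/4)/(3/2) = 413/6, q_V = (258 − 755/4)/(3/2) = 277/6, q_R = (205 − 755/4)/(3/2) = 65/6.
Total output Q = 755/6, so price P = 333 - (3/2)·(755/6) = 577/4.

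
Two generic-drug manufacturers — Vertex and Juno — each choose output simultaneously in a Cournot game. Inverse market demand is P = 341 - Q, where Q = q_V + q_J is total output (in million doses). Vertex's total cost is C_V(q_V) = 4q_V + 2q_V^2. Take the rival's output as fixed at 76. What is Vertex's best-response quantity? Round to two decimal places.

With the rival's output fixed at 76, Vertex's profit is π_V = (341 - 76 - q_V)q_V - (4q_V + 2q_V²) = (265 - q_V)q_V - (4q_V + 2q_V²).
∂π_V/∂q_V = 261 - 6q_V = 0, so q_V = 87/2.

43.50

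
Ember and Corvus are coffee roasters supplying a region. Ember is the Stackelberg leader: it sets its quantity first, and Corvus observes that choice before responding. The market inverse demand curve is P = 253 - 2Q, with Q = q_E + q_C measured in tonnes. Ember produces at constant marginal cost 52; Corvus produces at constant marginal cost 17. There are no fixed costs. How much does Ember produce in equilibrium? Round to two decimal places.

The follower Corvus best-responds to any q_E: π_C = (253 - 2Q)q_C - 17q_C.
Follower FOC: 236 - 2q_E - 4q_C = 0, so q_C(q_E) = (236 - 2q_E)/4.
Ember substitutes q_C(q_E) into its own profit: π_E = q_E(253 - 2q_E - (236 - 2q_E)/2) - 52q_E = (135 - q_E)q_E - 52q_E.
Leader FOC: 83 - 2q_E = 0, so q_E = 83/2.
Then q_C = (236 - 2·(83/2))/4 = 153/4.

41.50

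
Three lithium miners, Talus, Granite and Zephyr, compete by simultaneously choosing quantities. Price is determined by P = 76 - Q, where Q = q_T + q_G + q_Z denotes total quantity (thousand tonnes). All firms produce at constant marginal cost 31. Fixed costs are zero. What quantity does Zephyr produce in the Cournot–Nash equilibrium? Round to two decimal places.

A representative firm's profit is π_i = q_i(76 - Q) - 31q_i.
First-order condition (treating rivals' output as given): 45 - 2q_i - Σ_{j≠i} q_j = 0.
By symmetry each firm produces the same amount; substituting Σ_{j≠i} q_j = 2q_i yields q_i = 45/4.

11.25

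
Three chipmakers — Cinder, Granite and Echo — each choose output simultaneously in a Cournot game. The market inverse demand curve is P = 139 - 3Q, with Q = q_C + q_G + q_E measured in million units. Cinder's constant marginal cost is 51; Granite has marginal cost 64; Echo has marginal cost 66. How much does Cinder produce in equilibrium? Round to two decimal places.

9.67

Cinder's profit: π_C = (139 - 3Q)q_C - (51q_C). Setting ∂π_C/∂q_C = 0: 88 - 6q_C - 3(q_G + q_E) = 0.
Granite's profit: π_G = (139 - 3Q)q_G - (64q_G). Setting ∂π_G/∂q_G = 0: 75 - 6q_G - 3(q_C + q_E) = 0.
Echo's profit: π_E = (139 - 3Q)q_E - (66q_E). Setting ∂π_E/∂q_E = 0: 73 - 6q_E - 3(q_C + q_G) = 0.
Adding the 3 conditions: 236 − 6Q − 6Q = 0, i.e. Q = 59/3.
Back-substituting: q_C = (88 − 59)/3 = 29/3, q_G = (75 − 59)/3 = 16/3, q_E = (73 − 59)/3 = 14/3.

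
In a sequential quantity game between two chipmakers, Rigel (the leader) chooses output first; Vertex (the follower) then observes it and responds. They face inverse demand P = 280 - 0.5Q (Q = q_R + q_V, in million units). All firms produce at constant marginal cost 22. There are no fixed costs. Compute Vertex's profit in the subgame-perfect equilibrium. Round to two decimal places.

Solve by backward induction. Given q_R, the follower Vertex maximises π_V = (280 - (1/2)q_R - (1/2)q_V)q_V - 22q_V.
∂π_V/∂q_V = 258 - (1/2)q_R - q_V = 0 gives the reaction function q_V = (258 - (1/2)q_R).
Rigel substitutes q_V(q_R) into its own profit: π_R = q_R(280 - (1/2)q_R - (258 - (1/2)q_R)/2) - 22q_R = (151 - (1/4)q_R)q_R - 22q_R.
Maximising: ∂π_R/∂q_R = 129 - (1/2)q_R = 0, giving q_R = 258.
Then q_V = (258 - (1/2)·258) = 129.
Price P = 280 - (1/2)·387 = 173/2.
Vertex's profit: (173/2 - 22)·129 = 8320.5000.

8320.50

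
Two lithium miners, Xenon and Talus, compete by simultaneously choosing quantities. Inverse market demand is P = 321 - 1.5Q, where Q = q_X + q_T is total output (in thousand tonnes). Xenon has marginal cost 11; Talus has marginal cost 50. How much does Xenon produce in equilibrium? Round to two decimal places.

77.56

Xenon's profit: π_X = (321 - 1.5Q)q_X - (11q_X). Setting ∂π_X/∂q_X = 0: 310 - 3q_X - (3/2)(q_T) = 0.
Talus's profit: π_T = (321 - 1.5Q)q_T - (50q_T). Setting ∂π_T/∂q_T = 0: 271 - 3q_T - (3/2)(q_X) = 0.
Best responses: q_X = (310 - (3/2)q_T)/3, q_T = (271 - (3/2)q_X)/3.
Substituting one into the other gives q_X = 698/9 and q_T = 464/9.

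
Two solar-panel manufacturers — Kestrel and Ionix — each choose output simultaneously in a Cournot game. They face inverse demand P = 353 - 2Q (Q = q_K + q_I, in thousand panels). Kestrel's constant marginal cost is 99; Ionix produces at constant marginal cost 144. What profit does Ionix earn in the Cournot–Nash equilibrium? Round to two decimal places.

1494.22

Kestrel's profit: π_K = (353 - 2Q)q_K - (99q_K). Setting ∂π_K/∂q_K = 0: 254 - 4q_K - 2(q_I) = 0.
Ionix's first-order condition: 209 - 4q_I - 2(q_K) = 0.
So q_K = (254 - 2q_I)/4 and q_I = (209 - 2q_K)/4.
Solving the pair: q_K = 299/6, q_I = 82/3.
Price P = 353 - 2·(463/6) = 596/3.
Ionix's profit: (596/3 - 144)·(82/3) = 1494.2222.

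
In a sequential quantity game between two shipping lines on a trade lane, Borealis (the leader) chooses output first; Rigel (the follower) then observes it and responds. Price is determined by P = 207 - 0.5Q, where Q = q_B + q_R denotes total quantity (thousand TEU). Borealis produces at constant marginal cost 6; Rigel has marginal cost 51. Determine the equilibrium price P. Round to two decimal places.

67.50

The follower Rigel best-responds to any q_B: π_R = (207 - 0.5Q)q_R - 51q_R.
∂π_R/∂q_R = 156 - (1/2)q_B - q_R = 0 gives the reaction function q_R = (156 - (1/2)q_B).
The leader anticipates this reaction. Substituting into P = 207 - 0.5Q gives P = 129 - (1/4)q_B, so π_B = (129 - (1/4)q_B)q_B - 6q_B.
The leader's first-order condition 123 - (1/2)q_B = 0 yields q_B = 246.
Then q_R = (156 - (1/2)·246) = 33.
Total output Q = 279, so price P = 207 - (1/2)·279 = 135/2.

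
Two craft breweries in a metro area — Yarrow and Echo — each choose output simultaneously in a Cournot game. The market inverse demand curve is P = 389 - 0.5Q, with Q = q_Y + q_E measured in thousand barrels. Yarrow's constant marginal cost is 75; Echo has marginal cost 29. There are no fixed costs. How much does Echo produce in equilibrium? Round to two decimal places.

Yarrow's profit: π_Y = (389 - 0.5Q)q_Y - (75q_Y). Setting ∂π_Y/∂q_Y = 0: 314 - q_Y - (1/2)(q_E) = 0.
Echo's profit: π_E = (389 - 0.5Q)q_E - (29q_E). Setting ∂π_E/∂q_E = 0: 360 - q_E - (1/2)(q_Y) = 0.
Best responses: q_Y = (314 - (1/2)q_E), q_E = (360 - (1/2)q_Y).
Solving the pair: q_Y = 536/3, q_E = 812/3.

270.67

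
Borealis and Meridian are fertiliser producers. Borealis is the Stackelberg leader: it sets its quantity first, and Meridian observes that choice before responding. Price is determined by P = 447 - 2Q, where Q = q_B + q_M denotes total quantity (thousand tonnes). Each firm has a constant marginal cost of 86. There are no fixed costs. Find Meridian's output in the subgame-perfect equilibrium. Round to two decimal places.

Solve by backward induction. Given q_B, the follower Meridian maximises π_M = (447 - 2q_B - 2q_M)q_M - 86q_M.
Setting the follower's marginal profit to zero, 361 - 2q_B - 4q_M = 0, i.e. q_M = (361 - 2q_B)/4.
The leader anticipates this reaction. Substituting into P = 447 - 2Q gives P = 533/2 - q_B, so π_B = (533/2 - q_B)q_B - 86q_B.
Maximising: ∂π_B/∂q_B = 361/2 - 2q_B = 0, giving q_B = 361/4.
Then q_M = (361 - 2·(361/4))/4 = 361/8.

45.13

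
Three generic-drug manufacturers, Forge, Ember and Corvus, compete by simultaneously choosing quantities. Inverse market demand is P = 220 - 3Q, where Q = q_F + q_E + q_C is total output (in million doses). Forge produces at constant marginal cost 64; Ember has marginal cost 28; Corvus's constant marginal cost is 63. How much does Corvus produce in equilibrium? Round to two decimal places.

10.25

Forge's profit: π_F = (220 - 3Q)q_F - (64q_F). Setting ∂π_F/∂q_F = 0: 156 - 6q_F - 3(q_E + q_C) = 0.
Ember's profit: π_E = (220 - 3Q)q_E - (28q_E). Setting ∂π_E/∂q_E = 0: 192 - 6q_E - 3(q_F + q_C) = 0.
Corvus's profit: π_C = (220 - 3Q)q_C - (63q_C). Setting ∂π_C/∂q_C = 0: 157 - 6q_C - 3(q_F + q_E) = 0.
Adding the 3 conditions: 505 − 6Q − 6Q = 0, i.e. Q = 505/12.
Back-substituting: q_F = (156 − 505/4)/3 = 119/12, q_E = (192 − 505/4)/3 = 263/12, q_C = (157 − 505/4)/3 = 41/4.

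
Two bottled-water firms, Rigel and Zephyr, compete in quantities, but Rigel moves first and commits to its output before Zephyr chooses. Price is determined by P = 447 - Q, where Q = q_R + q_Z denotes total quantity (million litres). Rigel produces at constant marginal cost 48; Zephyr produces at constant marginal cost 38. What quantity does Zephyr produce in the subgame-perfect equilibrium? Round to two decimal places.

Solve by backward induction. Given q_R, the follower Zephyr maximises π_Z = (447 - q_R - q_Z)q_Z - 38q_Z.
Follower FOC: 409 - q_R - 2q_Z = 0, so q_Z(q_R) = (409 - q_R)/2.
Rigel substitutes q_Z(q_R) into its own profit: π_R = q_R(447 - q_R - (409 - q_R)/2) - 48q_R = (485/2 - (1/2)q_R)q_R - 48q_R.
Maximising: ∂π_R/∂q_R = 389/2 - q_R = 0, giving q_R = 389/2.
Then q_Z = (409 - 389/2)/2 = 429/4.

107.25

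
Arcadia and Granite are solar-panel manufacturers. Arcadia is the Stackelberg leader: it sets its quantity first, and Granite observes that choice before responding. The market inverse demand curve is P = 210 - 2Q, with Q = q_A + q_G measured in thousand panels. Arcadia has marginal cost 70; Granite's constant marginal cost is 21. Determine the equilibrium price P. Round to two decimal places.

The follower Granite best-responds to any q_A: π_G = (210 - 2Q)q_G - 21q_G.
Setting the follower's marginal profit to zero, 189 - 2q_A - 4q_G = 0, i.e. q_G = (189 - 2q_A)/4.
The leader anticipates this reaction. Substituting into P = 210 - 2Q gives P = 231/2 - q_A, so π_A = (231/2 - q_A)q_A - 70q_A.
The leader's first-order condition 91/2 - 2q_A = 0 yields q_A = 91/4.
Then q_G = (189 - 2·(91/4))/4 = 287/8.
Total output Q = 469/8, so price P = 210 - 2·(469/8) = 371/4.

92.75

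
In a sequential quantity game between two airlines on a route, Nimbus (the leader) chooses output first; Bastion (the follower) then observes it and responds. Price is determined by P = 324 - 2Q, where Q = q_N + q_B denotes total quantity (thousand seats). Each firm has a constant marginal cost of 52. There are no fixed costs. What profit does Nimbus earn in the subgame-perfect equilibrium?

Solve by backward induction. Given q_N, the follower Bastion maximises π_B = (324 - 2q_N - 2q_B)q_B - 52q_B.
Follower FOC: 272 - 2q_N - 4q_B = 0, so q_B(q_N) = (272 - 2q_N)/4.
The leader anticipates this reaction. Substituting into P = 324 - 2Q gives P = 188 - q_N, so π_N = (188 - q_N)q_N - 52q_N.
Leader FOC: 136 - 2q_N = 0, so q_N = 68.
Then q_B = (272 - 2·68)/4 = 34.
Price P = 324 - 2·102 = 120.
Nimbus's profit: (120 - 52)·68 = 4624.

4624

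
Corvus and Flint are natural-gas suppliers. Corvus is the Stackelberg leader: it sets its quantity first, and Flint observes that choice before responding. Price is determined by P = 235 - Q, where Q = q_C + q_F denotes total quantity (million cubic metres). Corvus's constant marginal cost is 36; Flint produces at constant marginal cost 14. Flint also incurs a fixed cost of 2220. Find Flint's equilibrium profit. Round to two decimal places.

The follower Flint best-responds to any q_C: π_F = (235 - Q)q_F - 14q_F.
∂π_F/∂q_F = 221 - q_C - 2q_F = 0 gives the reaction function q_F = (221 - q_C)/2.
Corvus substitutes q_F(q_C) into its own profit: π_C = q_C(235 - q_C - (221 - q_C)/2) - 36q_C = (249/2 - (1/2)q_C)q_C - 36q_C.
The leader's first-order condition 177/2 - q_C = 0 yields q_C = 177/2.
Then q_F = (221 - 177/2)/2 = 265/4.
Price P = 235 - 619/4 = 321/4.
Flint's profit: (321/4 - 14)·(265/4) - 2220 = 2169.0625.

2169.06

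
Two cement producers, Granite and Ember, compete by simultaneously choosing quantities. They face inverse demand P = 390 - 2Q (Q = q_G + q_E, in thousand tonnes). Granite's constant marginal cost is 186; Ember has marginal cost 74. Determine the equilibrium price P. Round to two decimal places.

Granite's profit: π_G = (390 - 2Q)q_G - (186q_G). Setting ∂π_G/∂q_G = 0: 204 - 4q_G - 2(q_E) = 0.
Ember's profit: π_E = (390 - 2Q)q_E - (74q_E). Setting ∂π_E/∂q_E = 0: 316 - 4q_E - 2(q_G) = 0.
Rearranging gives the reaction functions q_G = (204 - 2q_E)/4 and q_E = (316 - 2q_G)/4.
Solving the pair: q_G = 46/3, q_E = 214/3.
Total output Q = 260/3, so price P = 390 - 2·(260/3) = 650/3.

216.67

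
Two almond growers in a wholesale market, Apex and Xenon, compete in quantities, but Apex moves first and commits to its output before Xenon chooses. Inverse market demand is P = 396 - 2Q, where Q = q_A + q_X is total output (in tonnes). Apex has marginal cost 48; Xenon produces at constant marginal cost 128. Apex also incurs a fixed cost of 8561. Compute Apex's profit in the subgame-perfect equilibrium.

2888

Solve by backward induction. Given q_A, the follower Xenon maximises π_X = (396 - 2q_A - 2q_X)q_X - 128q_X.
∂π_X/∂q_X = 268 - 2q_A - 4q_X = 0 gives the reaction function q_X = (268 - 2q_A)/4.
Apex substitutes q_X(q_A) into its own profit: π_A = q_A(396 - 2q_A - (268 - 2q_A)/2) - 48q_A = (262 - q_A)q_A - 48q_A.
Leader FOC: 214 - 2q_A = 0, so q_A = 107.
Then q_X = (268 - 2·107)/4 = 27/2.
Price P = 396 - 2·(241/2) = 155.
Apex's profit: (155 - 48)·107 - 8561 = 2888.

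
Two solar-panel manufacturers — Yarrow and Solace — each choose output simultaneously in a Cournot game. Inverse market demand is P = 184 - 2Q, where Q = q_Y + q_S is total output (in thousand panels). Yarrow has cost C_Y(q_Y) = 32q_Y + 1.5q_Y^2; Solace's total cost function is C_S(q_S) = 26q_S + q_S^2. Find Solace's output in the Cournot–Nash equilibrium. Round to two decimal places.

21.11

Yarrow's profit: π_Y = (184 - 2Q)q_Y - (32q_Y + (3/2)q_Y²). Setting ∂π_Y/∂q_Y = 0: 152 - 7q_Y - 2(q_S) = 0.
Solace's first-order condition: 158 - 6q_S - 2(q_Y) = 0.
So q_Y = (152 - 2q_S)/7 and q_S = (158 - 2q_Y)/6.
Substituting one into the other gives q_Y = 298/19 and q_S = 401/19.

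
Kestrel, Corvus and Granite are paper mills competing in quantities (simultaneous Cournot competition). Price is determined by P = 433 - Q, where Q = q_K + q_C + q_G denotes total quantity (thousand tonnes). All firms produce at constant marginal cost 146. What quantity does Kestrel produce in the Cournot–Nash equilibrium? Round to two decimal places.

A representative firm's profit is π_i = q_i(433 - Q) - 146q_i.
First-order condition (treating rivals' output as given): 287 - 2q_i - Σ_{j≠i} q_j = 0.
With identical firms every q_j equals q_i, so Σ_{j≠i} q_j = 2q_i and 287 = 4q_i, giving q_i = 287/4.

71.75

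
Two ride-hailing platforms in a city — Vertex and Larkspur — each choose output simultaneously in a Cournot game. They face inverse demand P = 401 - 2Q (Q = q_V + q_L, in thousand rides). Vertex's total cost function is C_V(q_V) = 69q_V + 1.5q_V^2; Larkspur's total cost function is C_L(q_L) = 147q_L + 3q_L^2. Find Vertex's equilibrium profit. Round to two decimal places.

Vertex's profit: π_V = (401 - 2Q)q_V - (69q_V + (3/2)q_V²). Setting ∂π_V/∂q_V = 0: 332 - 7q_V - 2(q_L) = 0.
Larkspur's first-order condition: 254 - 10q_L - 2(q_V) = 0.
So q_V = (332 - 2q_L)/7 and q_L = (254 - 2q_V)/10.
Solving the pair: q_V = 1406/33, q_L = 557/33.
Price P = 401 - 2·(1963/33) = 282.0303.
Vertex's profit: 282.0303·(1406/33) - 69·(1406/33) - (3/2)(1406/33)² = 6353.4674.

6353.47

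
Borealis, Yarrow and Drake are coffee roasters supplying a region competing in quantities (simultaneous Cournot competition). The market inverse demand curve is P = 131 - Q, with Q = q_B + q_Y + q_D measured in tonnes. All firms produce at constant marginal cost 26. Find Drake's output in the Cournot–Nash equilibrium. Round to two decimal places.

A representative firm's profit is π_i = q_i(131 - Q) - 26q_i.
First-order condition (treating rivals' output as given): 105 - 2q_i - Σ_{j≠i} q_j = 0.
By symmetry each firm produces the same amount; substituting Σ_{j≠i} q_j = 2q_i yields q_i = 105/4.

26.25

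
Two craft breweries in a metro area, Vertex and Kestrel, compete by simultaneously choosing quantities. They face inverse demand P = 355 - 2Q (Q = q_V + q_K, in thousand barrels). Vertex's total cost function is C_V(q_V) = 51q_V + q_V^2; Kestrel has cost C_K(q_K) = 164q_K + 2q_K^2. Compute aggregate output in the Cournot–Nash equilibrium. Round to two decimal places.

Vertex's profit: π_V = (355 - 2Q)q_V - (51q_V + q_V²). Setting ∂π_V/∂q_V = 0: 304 - 6q_V - 2(q_K) = 0.
Kestrel's first-order condition: 191 - 8q_K - 2(q_V) = 0.
Rearranging gives the reaction functions q_V = (304 - 2q_K)/6 and q_K = (191 - 2q_V)/8.
Solving the pair: q_V = 1025/22, q_K = 269/22.
Total output Q = 1025/22 + 269/22 = 647/11.

58.82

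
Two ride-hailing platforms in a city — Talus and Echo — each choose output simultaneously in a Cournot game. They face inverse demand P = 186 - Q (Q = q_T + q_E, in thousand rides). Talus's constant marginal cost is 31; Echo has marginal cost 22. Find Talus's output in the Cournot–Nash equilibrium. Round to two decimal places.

48.67

Talus's profit: π_T = (186 - Q)q_T - (31q_T). Setting ∂π_T/∂q_T = 0: 155 - 2q_T - (q_E) = 0.
Echo's profit: π_E = (186 - Q)q_E - (22q_E). Setting ∂π_E/∂q_E = 0: 164 - 2q_E - (q_T) = 0.
So q_T = (155 - q_E)/2 and q_E = (164 - q_T)/2.
Solving the pair: q_T = 146/3, q_E = 173/3.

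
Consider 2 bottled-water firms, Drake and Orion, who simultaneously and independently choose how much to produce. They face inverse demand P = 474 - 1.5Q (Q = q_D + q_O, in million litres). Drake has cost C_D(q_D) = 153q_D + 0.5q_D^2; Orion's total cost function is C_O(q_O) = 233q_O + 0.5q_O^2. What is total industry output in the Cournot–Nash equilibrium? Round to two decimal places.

Drake's profit: π_D = (474 - 1.5Q)q_D - (153q_D + (1/2)q_D²). Setting ∂π_D/∂q_D = 0: 321 - 4q_D - (3/2)(q_O) = 0.
Orion's profit: π_O = (474 - 1.5Q)q_O - (233q_O + (1/2)q_O²). Setting ∂π_O/∂q_O = 0: 241 - 4q_O - (3/2)(q_D) = 0.
So q_D = (321 - (3/2)q_O)/4 and q_O = (241 - (3/2)q_D)/4.
Solving the pair: q_D = 738/11, q_O = 386/11.
Total output Q = 738/11 + 386/11 = 1124/11.

102.18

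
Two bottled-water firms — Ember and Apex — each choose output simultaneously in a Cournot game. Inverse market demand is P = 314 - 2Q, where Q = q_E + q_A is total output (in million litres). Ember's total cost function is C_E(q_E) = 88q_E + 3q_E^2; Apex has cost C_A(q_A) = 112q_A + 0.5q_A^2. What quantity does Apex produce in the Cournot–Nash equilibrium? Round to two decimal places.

34.09

Ember's profit: π_E = (314 - 2Q)q_E - (88q_E + 3q_E²). Setting ∂π_E/∂q_E = 0: 226 - 10q_E - 2(q_A) = 0.
Apex's profit: π_A = (314 - 2Q)q_A - (112q_A + (1/2)q_A²). Setting ∂π_A/∂q_A = 0: 202 - 5q_A - 2(q_E) = 0.
Best responses: q_E = (226 - 2q_A)/10, q_A = (202 - 2q_E)/5.
Solving the pair: q_E = 363/23, q_A = 784/23.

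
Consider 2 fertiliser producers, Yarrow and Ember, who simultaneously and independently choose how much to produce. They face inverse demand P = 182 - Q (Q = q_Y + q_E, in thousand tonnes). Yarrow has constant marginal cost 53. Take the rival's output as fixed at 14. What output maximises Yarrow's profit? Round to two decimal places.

57.50

With the rival's output fixed at 14, Yarrow's profit is π_Y = (182 - 14 - q_Y)q_Y - (53q_Y) = (168 - q_Y)q_Y - (53q_Y).
∂π_Y/∂q_Y = 115 - 2q_Y = 0, so q_Y = 115/2.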